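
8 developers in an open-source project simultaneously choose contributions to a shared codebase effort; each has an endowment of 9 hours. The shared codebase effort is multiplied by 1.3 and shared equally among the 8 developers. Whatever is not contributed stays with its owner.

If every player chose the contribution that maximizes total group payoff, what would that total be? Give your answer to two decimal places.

93.60 hours

Each contributed unit returns 1.300 to the group as a whole (0.1625 to each of 8 players), which exceeds 1, so the social optimum is full contribution: group total = 1.300 × 72 = 93.60.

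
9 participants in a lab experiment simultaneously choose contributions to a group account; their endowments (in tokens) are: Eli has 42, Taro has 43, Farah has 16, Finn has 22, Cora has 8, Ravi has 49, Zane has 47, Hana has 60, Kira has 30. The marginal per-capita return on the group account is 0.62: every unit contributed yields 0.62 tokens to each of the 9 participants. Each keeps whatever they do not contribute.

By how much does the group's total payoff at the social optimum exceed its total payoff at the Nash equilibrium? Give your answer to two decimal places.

1451.86 tokens

The private return per contributed unit is 0.62 < 1 for everyone, so the Nash equilibrium is zero contribution and the group total is Σ E_j = 42 + 43 + 16 + 22 + 8 + 49 + 47 + 60 + 30 = 317.
Each contributed unit returns 5.580 to the group, so the social optimum is full contribution by everyone: group total = 5.580 × 317 = 1768.86.
Efficiency loss = (5.580 − 1) × 317 = 1451.86.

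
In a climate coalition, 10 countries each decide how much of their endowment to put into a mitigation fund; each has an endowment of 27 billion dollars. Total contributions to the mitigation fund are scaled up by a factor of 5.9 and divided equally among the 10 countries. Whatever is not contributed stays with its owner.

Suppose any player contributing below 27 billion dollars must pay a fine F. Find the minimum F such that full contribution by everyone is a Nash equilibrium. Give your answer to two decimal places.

Given the others contribute fully, the best deviation is to contribute 0 (any partial contribution still incurs the fine and gives up units whose private return 0.5900 is below 1).
Deviating from 27 to 0 saves 27 billion dollars but forfeits the deviator's share of the drop in the mitigation fund: 5.9/10 × 27 = 15.93.
So the deviation gain is 27 − 15.93 = 11.07, and the fine must be at least 11.07 billion dollars to wipe it out.

11.07 billion dollars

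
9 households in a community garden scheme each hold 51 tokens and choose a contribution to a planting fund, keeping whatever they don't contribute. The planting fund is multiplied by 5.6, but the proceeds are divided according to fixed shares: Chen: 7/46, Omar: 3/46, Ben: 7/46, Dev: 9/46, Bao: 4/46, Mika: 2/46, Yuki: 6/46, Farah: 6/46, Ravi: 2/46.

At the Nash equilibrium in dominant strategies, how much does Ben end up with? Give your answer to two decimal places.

94.46 tokens

A player with share s gets back 5.6·s per unit contributed, so full contribution is dominant for anyone with s > 1/5.6 = 0.1786 and zero contribution is dominant for anyone below.
The only share above 0.1786 is Dev's 9/46, contributing 51; the remaining 8 contribute 0. Total contributed: 51.
Ben keeps 51 and receives 5.6 × 51 × 7/46 = 43.46 from the planting fund, for a payoff of 94.46.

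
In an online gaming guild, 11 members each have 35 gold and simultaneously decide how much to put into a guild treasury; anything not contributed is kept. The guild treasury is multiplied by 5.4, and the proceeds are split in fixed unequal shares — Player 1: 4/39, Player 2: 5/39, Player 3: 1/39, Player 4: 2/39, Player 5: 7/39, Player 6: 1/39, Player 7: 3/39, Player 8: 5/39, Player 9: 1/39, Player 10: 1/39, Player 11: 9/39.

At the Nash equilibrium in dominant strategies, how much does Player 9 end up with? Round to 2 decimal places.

39.85 gold

A player with share s gets back 5.4·s per unit contributed, so full contribution is dominant for anyone with s > 1/5.4 = 0.1852 and zero contribution is dominant for anyone below.
The only share above 0.1852 is Player 11's 9/39, contributing 35; the remaining 10 contribute 0. Total contributed: 35.
Player 9 keeps 35 and receives 5.4 × 35 × 1/39 = 4.85 from the guild treasury, for a payoff of 39.85.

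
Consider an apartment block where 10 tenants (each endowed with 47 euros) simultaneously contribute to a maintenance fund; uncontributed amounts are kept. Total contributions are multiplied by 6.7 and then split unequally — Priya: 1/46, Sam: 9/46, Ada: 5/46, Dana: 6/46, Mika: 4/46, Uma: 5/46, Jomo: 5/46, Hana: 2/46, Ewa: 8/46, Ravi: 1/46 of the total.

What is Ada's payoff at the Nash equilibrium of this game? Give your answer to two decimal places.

115.46 euros

Each unit j contributes comes back to j as 6.7 × (j's share), so j prefers to contribute only if that share exceeds 1/6.7 = 0.1493; otherwise keeping the unit dominates.
Sam and Ewa clear that bar, contributing 47 each; the remaining 8 contribute 0. Total contributed: 94.
Ada keeps 47 and receives 6.7 × 94 × 5/46 = 68.46 from the maintenance fund, for a payoff of 115.46.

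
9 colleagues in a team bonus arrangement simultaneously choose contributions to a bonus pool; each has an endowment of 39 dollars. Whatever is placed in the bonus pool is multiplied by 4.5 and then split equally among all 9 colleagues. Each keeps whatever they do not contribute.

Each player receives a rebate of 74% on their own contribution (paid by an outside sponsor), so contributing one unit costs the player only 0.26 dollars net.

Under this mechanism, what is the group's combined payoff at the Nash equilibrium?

Under the mechanism each unit contributed yields (4.5/9) / 0.26 = 1.9231 back to its contributor per unit of net cost, which exceeds 1, making full contribution the dominant choice for everyone.
So the Nash equilibrium is full contribution by all 9; the group earns 9 × (39 × 0.74 + 4.5 × 39) = 1839.24.

1839.24 dollars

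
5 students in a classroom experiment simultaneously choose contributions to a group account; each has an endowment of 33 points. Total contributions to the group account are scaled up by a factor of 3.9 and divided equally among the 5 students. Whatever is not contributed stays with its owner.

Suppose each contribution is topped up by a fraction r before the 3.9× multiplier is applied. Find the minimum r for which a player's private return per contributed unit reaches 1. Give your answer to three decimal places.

With matching at rate r, one contributed unit becomes (1 + r) in the group account and returns 3.9 × (1 + r) / 5 to the contributor.
Setting this equal to 1: 1 + r = 5/3.9 = 1.2821.
So the minimum matching rate is r = 1.2821 − 1 = 0.282.

0.282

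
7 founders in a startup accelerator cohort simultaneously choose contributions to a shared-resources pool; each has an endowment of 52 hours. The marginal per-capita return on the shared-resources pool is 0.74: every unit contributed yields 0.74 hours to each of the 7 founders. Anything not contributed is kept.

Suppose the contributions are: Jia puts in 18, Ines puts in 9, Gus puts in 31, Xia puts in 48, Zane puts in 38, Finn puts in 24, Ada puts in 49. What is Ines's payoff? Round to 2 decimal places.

203.58 hours

Total contributed: 18 + 9 + 31 + 48 + 38 + 24 + 49 = 217.
Each receives 0.74 × 217 = 160.58 from the shared-resources pool.
Ines keeps 52 − 9 = 43, so Ines's payoff is 43 + 160.58 = 203.58.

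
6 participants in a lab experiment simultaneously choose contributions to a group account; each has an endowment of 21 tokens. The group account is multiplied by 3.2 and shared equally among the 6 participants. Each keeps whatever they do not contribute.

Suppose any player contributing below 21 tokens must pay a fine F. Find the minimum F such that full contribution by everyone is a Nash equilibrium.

9.80 tokens

Given the others contribute fully, the best deviation is to contribute 0 (any partial contribution still incurs the fine and gives up units whose private return 0.5333 is below 1).
Deviating from 21 to 0 saves 21 tokens but forfeits the deviator's share of the drop in the group account: 3.2/6 × 21 = 11.20.
So the deviation gain is 21 − 11.20 = 9.80, and the fine must be at least 9.80 tokens to wipe it out.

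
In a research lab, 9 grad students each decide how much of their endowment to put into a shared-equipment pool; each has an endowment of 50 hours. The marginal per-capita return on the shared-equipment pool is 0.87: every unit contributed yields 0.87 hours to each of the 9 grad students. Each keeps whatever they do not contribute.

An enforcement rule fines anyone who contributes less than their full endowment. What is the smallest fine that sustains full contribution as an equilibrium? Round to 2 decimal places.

Given the others contribute fully, the best deviation is to contribute 0 (any partial contribution still incurs the fine and gives up units whose private return 0.87 is below 1).
Deviating from 50 to 0 saves 50 hours but forfeits the deviator's share of the drop in the shared-equipment pool: 0.87 × 50 = 43.50.
So the deviation gain is 50 − 43.50 = 6.50, and the fine must be at least 6.50 hours to wipe it out.

6.50 hours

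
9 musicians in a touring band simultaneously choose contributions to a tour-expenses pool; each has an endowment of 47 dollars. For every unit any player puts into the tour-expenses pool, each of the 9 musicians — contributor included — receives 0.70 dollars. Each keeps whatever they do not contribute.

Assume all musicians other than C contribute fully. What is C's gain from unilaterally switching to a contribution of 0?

14.10 dollars

Switching from a contribution of 47 to 0 lets C keep an extra 47 dollars, but lowers the tour-expenses pool by 47, which costs C their own share of that drop: 0.70 × 47 = 32.90.
Net gain = 47 − 32.90 = 14.10. The private return per contributed unit (0.70) is below 1, so free-riding is indeed the best response regardless of what the others do.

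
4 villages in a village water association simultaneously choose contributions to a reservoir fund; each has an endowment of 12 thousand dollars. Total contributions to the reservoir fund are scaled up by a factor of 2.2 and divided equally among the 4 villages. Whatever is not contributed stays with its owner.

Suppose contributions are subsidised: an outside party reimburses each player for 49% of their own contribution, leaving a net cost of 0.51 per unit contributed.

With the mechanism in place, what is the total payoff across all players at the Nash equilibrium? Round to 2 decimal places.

129.12 thousand dollars

With the mechanism, a contributed unit returns (2.2/4) / 0.51 = 1.0784 per unit of net cost to the contributor — now above 1 — so contributing fully is weakly dominant for every player.
At the Nash equilibrium everyone contributes 12. Group total payoff = 4 × (12 × 0.49 + 2.2 × 12) = 129.12.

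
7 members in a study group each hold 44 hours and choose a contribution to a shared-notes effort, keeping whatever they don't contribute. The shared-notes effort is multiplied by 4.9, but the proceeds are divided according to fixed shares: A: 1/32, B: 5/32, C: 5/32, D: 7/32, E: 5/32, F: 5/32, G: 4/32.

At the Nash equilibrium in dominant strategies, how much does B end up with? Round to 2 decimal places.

Player j's private return per contributed unit is 4.9 × (j's share). Contributing is weakly dominant for j when that share is at least 1/4.9 = 0.2041, and contributing 0 is dominant otherwise.
The only share above 0.2041 is D's 7/32, contributing 44; the remaining 6 contribute 0. Total contributed: 44.
B keeps 44 and receives 4.9 × 44 × 5/32 = 33.69 from the shared-notes effort, for a payoff of 77.69.

77.69 hours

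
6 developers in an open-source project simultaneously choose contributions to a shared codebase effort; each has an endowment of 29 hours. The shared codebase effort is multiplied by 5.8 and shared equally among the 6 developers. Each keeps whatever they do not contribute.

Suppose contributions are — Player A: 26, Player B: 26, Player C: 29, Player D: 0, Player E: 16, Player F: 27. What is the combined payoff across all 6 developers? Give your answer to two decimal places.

Total contributed: 26 + 26 + 29 + 0 + 16 + 27 = 124; total kept: 6 × 29 − 124 = 50.
The shared codebase effort pays out 5.8 × 124 = 719.20 in aggregate.
Group total = 50 + 719.20 = 769.20.

769.20 hours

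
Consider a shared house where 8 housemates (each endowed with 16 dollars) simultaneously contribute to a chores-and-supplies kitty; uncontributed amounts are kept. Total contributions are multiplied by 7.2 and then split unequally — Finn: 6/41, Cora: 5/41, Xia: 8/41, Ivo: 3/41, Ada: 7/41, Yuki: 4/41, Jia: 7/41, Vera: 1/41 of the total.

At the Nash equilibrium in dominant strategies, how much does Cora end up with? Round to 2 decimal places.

72.20 dollars

A player with share s gets back 7.2·s per unit contributed, so full contribution is dominant for anyone with s > 1/7.2 = 0.1389 and zero contribution is dominant for anyone below.
Finn, Xia, Ada and Jia are above the threshold, contributing 16 each; the remaining 4 contribute 0. Total contributed: 64.
Cora keeps 16 and receives 7.2 × 64 × 5/41 = 56.20 from the chores-and-supplies kitty, for a payoff of 72.20.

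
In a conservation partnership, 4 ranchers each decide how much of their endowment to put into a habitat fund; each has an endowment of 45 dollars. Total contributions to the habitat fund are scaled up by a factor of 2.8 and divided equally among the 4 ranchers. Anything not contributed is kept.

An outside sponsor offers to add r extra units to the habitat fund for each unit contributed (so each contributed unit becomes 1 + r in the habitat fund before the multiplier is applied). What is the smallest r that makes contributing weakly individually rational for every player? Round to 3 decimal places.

With matching at rate r, one contributed unit becomes (1 + r) in the habitat fund and returns 2.8 × (1 + r) / 4 to the contributor.
Setting this equal to 1: 1 + r = 4/2.8 = 1.4286.
So the minimum matching rate is r = 1.4286 − 1 = 0.429.

0.429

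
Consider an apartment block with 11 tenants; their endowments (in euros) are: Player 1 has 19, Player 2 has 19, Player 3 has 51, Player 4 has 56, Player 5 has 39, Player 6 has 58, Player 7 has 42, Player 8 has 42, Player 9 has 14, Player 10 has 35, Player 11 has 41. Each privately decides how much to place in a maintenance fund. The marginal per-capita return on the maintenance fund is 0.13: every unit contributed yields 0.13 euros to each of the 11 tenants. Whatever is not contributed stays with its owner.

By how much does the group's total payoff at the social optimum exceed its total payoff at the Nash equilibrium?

The private return per contributed unit is 0.13 < 1 for everyone, so the Nash equilibrium is zero contribution and the group total is Σ E_j = 19 + 19 + 51 + 56 + 39 + 58 + 42 + 42 + 14 + 35 + 41 = 416.
Each contributed unit returns 1.430 to the group, so the social optimum is full contribution by everyone: group total = 1.430 × 416 = 594.88.
Efficiency loss = (1.430 − 1) × 416 = 178.88.

178.88 euros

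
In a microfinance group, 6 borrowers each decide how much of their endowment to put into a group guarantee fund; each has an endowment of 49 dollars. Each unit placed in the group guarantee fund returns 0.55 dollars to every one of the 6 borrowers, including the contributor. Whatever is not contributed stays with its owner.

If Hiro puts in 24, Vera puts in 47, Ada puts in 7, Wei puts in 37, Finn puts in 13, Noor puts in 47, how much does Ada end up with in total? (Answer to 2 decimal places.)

Total contributed: 24 + 47 + 7 + 37 + 13 + 47 = 175.
Each receives 0.55 × 175 = 96.25 from the group guarantee fund.
Ada keeps 49 − 7 = 42, so Ada's payoff is 42 + 96.25 = 138.25.

138.25 dollars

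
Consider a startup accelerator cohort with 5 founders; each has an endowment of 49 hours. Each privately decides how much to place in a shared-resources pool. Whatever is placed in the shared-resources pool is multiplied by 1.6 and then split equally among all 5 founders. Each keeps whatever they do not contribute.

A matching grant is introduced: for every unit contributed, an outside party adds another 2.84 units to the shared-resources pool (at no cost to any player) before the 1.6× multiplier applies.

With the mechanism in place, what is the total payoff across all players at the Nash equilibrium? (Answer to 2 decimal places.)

Under the mechanism each unit contributed yields 1.6 × 3.84 / 5 = 1.2288 back to its contributor per unit of net cost, which exceeds 1, making full contribution the dominant choice for everyone.
At the Nash equilibrium everyone contributes 49. Group total payoff = 1.6 × 3.84 × 245 = 1505.28.

1505.28 hours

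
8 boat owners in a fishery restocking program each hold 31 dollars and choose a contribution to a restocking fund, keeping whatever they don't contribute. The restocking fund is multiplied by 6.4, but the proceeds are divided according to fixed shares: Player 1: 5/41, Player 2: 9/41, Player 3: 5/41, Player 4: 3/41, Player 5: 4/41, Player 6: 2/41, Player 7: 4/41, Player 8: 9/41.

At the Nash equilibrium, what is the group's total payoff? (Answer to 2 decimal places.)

582.80 dollars

A player with share s gets back 6.4·s per unit contributed, so full contribution is dominant for anyone with s > 1/6.4 = 0.1563 and zero contribution is dominant for anyone below.
The shares above 0.1563 belong to Player 2 and Player 8, contributing 31 each; the remaining 6 contribute 0. Total contributed: 62.
The restocking fund pays out 6.4 × 62 = 396.80 in total (split across the unequal shares, but the aggregate is all that matters for the group sum).
The 6 free-riders keep 31 each, adding 186. Group total = 186 + 396.80 = 582.80.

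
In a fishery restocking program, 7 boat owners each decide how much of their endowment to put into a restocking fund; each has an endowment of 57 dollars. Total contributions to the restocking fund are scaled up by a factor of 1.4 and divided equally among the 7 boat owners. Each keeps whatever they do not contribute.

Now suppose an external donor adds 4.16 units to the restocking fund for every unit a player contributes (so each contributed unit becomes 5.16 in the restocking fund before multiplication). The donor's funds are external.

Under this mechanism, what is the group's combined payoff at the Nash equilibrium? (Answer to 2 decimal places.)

The effective private return per unit is now 1.4 × 5.16 / 7 = 1.0320 > 1, so every player's dominant strategy flips to full contribution.
So the Nash equilibrium is full contribution by all 7; the group earns 1.4 × 5.16 × 399 = 2882.38.

2882.38 dollars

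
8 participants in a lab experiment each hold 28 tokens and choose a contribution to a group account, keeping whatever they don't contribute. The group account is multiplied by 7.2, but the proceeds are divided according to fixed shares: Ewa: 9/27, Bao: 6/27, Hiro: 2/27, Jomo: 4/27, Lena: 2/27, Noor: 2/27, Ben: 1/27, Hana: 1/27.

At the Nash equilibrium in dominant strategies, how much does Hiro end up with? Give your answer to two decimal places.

72.80 tokens

Each unit j contributes comes back to j as 7.2 × (j's share), so j prefers to contribute only if that share exceeds 1/7.2 = 0.1389; otherwise keeping the unit dominates.
Ewa, Bao and Jomo are above the threshold, contributing 28 each; the remaining 5 contribute 0. Total contributed: 84.
Hiro keeps 28 and receives 7.2 × 84 × 2/27 = 44.80 from the group account, for a payoff of 72.80.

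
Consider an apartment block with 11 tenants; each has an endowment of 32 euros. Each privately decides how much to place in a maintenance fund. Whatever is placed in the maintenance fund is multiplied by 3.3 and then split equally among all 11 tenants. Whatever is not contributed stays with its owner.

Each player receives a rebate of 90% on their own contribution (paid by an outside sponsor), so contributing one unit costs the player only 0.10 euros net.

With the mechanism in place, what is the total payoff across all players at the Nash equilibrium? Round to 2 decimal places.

The effective private return per unit is now (3.3/11) / 0.10 = 3.0000 > 1, so every player's dominant strategy flips to full contribution.
At the Nash equilibrium everyone contributes 32. Group total payoff = 11 × (32 × 0.90 + 3.3 × 32) = 1478.40.

1478.40 euros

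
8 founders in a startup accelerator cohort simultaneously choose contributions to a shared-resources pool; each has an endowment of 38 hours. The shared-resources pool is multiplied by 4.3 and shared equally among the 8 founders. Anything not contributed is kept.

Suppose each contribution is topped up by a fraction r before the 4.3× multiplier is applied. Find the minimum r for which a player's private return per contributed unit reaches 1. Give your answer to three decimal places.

0.860

With matching at rate r, one contributed unit becomes (1 + r) in the shared-resources pool and returns 4.3 × (1 + r) / 8 to the contributor.
Setting this equal to 1: 1 + r = 8/4.3 = 1.8605.
So the minimum matching rate is r = 1.8605 − 1 = 0.860.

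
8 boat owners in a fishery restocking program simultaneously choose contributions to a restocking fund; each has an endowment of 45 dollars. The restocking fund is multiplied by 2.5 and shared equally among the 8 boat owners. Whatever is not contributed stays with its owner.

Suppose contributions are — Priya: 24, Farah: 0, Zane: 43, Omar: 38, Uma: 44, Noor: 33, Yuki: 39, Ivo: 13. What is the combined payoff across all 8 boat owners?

Total contributed: 24 + 0 + 43 + 38 + 44 + 33 + 39 + 13 = 234; total kept: 8 × 45 − 234 = 126.
The restocking fund pays out 2.5 × 234 = 585.00 in aggregate.
Group total = 126 + 585.00 = 711.00.

711.00 dollars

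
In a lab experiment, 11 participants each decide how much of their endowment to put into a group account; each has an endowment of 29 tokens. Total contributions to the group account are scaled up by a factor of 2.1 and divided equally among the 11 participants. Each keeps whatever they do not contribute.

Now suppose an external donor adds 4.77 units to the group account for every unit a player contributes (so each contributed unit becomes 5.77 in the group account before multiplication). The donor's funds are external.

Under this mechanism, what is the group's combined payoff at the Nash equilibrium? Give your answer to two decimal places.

With the mechanism, a contributed unit returns 2.1 × 5.77 / 11 = 1.1015 per unit of net cost to the contributor — now above 1 — so contributing fully is weakly dominant for every player.
At the Nash equilibrium everyone contributes 29. Group total payoff = 2.1 × 5.77 × 319 = 3865.32.

3865.32 tokens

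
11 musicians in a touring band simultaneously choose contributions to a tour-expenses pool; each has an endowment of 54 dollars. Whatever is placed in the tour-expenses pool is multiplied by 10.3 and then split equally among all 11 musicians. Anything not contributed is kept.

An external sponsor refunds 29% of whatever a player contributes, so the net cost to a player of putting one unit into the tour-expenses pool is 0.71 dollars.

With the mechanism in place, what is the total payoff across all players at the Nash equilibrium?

The effective private return per unit is now (10.3/11) / 0.71 = 1.3188 > 1, so every player's dominant strategy flips to full contribution.
At the Nash equilibrium everyone contributes 54. Group total payoff = 11 × (54 × 0.29 + 10.3 × 54) = 6290.46.

6290.46 dollars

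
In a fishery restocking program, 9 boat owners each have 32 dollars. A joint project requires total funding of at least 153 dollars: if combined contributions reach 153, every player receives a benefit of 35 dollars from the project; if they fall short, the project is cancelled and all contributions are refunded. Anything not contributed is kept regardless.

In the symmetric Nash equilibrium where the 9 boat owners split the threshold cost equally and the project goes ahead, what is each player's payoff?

Equal share of the threshold: 153/9 = 17.
At this profile no one gains by cutting their contribution: any cut drops the total below 153, the project is cancelled, contributions are refunded, and the deviator ends with 32, which is less than 32 − 17 + 35 = 50. Contributing more than 17 just wastes the excess. So contributing exactly 17 is a best response.
Each player's payoff: 32 − 17 + 35 = 50.

50 dollars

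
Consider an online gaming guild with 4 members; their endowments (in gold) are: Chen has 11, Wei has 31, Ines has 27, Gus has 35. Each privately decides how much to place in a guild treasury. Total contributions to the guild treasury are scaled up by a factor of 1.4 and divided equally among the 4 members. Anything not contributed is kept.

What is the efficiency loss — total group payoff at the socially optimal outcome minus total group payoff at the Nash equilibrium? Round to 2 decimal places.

41.60 gold

The private return per contributed unit is 1.4/4 = 0.3500 < 1 for every player regardless of endowment, so the Nash equilibrium is zero contribution and the group total is Σ E_j = 11 + 31 + 27 + 35 = 104.
Each contributed unit returns 1.400 to the group, so the social optimum is full contribution by everyone: group total = 1.400 × 104 = 145.60.
Efficiency loss = (1.400 − 1) × 104 = 41.60.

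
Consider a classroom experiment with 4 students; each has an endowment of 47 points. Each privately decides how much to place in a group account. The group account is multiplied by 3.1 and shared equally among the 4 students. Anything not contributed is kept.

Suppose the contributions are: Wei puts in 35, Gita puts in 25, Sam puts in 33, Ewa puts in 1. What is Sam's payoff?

Total contributed: 35 + 25 + 33 + 1 = 94.
Each receives 3.1 × 94 / 4 = 72.85 from the group account.
Sam keeps 47 − 33 = 14, so Sam's payoff is 14 + 72.85 = 86.85.

86.85 points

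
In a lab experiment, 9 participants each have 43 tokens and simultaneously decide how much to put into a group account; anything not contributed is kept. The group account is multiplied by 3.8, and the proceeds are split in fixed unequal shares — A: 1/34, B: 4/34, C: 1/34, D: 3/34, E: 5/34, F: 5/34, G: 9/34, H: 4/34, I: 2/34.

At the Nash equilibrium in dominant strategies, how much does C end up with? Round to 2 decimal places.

47.81 tokens

A player with share s gets back 3.8·s per unit contributed, so full contribution is dominant for anyone with s > 1/3.8 = 0.2632 and zero contribution is dominant for anyone below.
Only G (9/34) clears that bar, contributing 43; the remaining 8 contribute 0. Total contributed: 43.
C keeps 43 and receives 3.8 × 43 × 1/34 = 4.81 from the group account, for a payoff of 47.81.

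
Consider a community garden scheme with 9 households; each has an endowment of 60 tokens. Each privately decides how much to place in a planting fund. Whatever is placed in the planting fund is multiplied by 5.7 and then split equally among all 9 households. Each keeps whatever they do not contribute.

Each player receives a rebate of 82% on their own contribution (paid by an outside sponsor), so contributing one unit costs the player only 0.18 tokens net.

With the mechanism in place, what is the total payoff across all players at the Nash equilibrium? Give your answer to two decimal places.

With the mechanism, a contributed unit returns (5.7/9) / 0.18 = 3.5185 per unit of net cost to the contributor — now above 1 — so contributing fully is weakly dominant for every player.
At the Nash equilibrium everyone contributes 60. Group total payoff = 9 × (60 × 0.82 + 5.7 × 60) = 3520.80.

3520.80 tokens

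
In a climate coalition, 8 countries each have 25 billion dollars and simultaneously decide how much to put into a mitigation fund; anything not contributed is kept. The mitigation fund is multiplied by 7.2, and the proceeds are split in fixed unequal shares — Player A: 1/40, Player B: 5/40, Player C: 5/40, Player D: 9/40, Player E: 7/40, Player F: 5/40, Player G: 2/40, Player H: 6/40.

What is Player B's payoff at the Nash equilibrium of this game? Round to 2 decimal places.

Player j's private return per contributed unit is 7.2 × (j's share). Contributing is weakly dominant for j when that share is at least 1/7.2 = 0.1389, and contributing 0 is dominant otherwise.
The shares above 0.1389 belong to Player D, Player E and Player H, contributing 25 each; the remaining 5 contribute 0. Total contributed: 75.
Player B keeps 25 and receives 7.2 × 75 × 5/40 = 67.50 from the mitigation fund, for a payoff of 92.50.

92.50 billion dollars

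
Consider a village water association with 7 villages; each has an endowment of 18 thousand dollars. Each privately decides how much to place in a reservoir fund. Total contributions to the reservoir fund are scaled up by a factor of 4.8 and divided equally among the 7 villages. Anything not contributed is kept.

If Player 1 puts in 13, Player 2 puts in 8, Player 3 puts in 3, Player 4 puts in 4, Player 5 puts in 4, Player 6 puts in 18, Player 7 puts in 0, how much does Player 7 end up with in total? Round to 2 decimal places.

Total contributed: 13 + 8 + 3 + 4 + 4 + 18 + 0 = 50.
Each receives 4.8 × 50 / 7 = 34.29 from the reservoir fund.
Player 7 keeps 18 − 0 = 18, so Player 7's payoff is 18 + 34.29 = 52.29.

52.29 thousand dollars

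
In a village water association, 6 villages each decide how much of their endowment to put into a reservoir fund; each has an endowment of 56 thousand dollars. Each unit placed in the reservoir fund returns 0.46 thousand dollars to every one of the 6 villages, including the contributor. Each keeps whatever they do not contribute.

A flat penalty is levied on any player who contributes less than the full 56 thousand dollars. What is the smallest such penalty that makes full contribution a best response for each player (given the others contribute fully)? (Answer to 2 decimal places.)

30.24 thousand dollars

Given the others contribute fully, the best deviation is to contribute 0 (any partial contribution still incurs the fine and gives up units whose private return 0.46 is below 1).
Deviating from 56 to 0 saves 56 thousand dollars but forfeits the deviator's share of the drop in the reservoir fund: 0.46 × 56 = 25.76.
So the deviation gain is 56 − 25.76 = 30.24, and the fine must be at least 30.24 thousand dollars to wipe it out.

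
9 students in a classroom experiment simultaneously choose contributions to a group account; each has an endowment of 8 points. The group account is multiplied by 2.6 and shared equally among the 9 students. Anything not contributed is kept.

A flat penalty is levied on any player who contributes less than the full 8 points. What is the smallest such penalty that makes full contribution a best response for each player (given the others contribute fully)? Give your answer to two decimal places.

5.69 points

Given the others contribute fully, the best deviation is to contribute 0 (any partial contribution still incurs the fine and gives up units whose private return 0.2889 is below 1).
Deviating from 8 to 0 saves 8 points but forfeits the deviator's share of the drop in the group account: 2.6/9 × 8 = 2.31.
So the deviation gain is 8 − 2.31 = 5.69, and the fine must be at least 5.69 points to wipe it out.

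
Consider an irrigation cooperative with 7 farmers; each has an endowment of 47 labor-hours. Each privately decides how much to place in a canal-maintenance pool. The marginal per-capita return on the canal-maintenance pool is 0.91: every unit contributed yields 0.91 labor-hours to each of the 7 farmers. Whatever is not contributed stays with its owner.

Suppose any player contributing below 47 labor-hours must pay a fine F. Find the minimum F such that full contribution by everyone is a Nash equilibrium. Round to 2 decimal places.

Given the others contribute fully, the best deviation is to contribute 0 (any partial contribution still incurs the fine and gives up units whose private return 0.91 is below 1).
Deviating from 47 to 0 saves 47 labor-hours but forfeits the deviator's share of the drop in the canal-maintenance pool: 0.91 × 47 = 42.77.
So the deviation gain is 47 − 42.77 = 4.23, and the fine must be at least 4.23 labor-hours to wipe it out.

4.23 labor-hours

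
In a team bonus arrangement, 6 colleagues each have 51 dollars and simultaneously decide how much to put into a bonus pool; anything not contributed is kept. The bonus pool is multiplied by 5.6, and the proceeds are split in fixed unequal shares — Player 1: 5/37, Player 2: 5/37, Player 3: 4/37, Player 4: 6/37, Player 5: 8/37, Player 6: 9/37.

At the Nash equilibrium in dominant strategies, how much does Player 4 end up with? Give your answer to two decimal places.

143.63 dollars

For player j, contributing a unit is worthwhile iff 5.6 × (j's share) ≥ 1, i.e. iff j's share is at least 0.1786.
The shares above 0.1786 belong to Player 5 and Player 6, contributing 51 each; the remaining 4 contribute 0. Total contributed: 102.
Player 4 keeps 51 and receives 5.6 × 102 × 6/37 = 92.63 from the bonus pool, for a payoff of 143.63.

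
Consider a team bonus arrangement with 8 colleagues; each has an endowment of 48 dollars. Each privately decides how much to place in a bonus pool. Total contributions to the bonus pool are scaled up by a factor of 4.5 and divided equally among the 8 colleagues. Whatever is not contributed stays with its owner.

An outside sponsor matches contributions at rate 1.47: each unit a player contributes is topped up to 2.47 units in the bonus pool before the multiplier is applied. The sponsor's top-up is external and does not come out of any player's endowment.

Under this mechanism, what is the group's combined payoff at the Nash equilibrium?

4268.16 dollars

With the mechanism, a contributed unit returns 4.5 × 2.47 / 8 = 1.3894 per unit of net cost to the contributor — now above 1 — so contributing fully is weakly dominant for every player.
So the Nash equilibrium is full contribution by all 8; the group earns 4.5 × 2.47 × 384 = 4268.16.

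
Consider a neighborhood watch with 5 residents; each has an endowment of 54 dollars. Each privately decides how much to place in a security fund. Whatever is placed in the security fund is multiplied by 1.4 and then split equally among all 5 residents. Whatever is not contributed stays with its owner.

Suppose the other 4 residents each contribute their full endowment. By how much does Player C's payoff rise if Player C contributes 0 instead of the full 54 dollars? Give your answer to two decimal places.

38.88 dollars

Switching from a contribution of 54 to 0 lets Player C keep an extra 54 dollars, but lowers the security fund by 54, which costs Player C their own share of that drop: 1.4/5 × 54 = 15.12.
Net gain = 54 − 15.12 = 38.88. The private return per contributed unit (0.2800) is below 1, so free-riding is indeed the best response regardless of what the others do.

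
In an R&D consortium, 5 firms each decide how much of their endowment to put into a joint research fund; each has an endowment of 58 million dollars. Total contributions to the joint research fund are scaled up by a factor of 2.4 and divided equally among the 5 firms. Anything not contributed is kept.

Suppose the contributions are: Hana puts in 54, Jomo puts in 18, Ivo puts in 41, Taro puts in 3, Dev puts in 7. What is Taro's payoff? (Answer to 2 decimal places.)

Total contributed: 54 + 18 + 41 + 3 + 7 = 123.
Each receives 2.4 × 123 / 5 = 59.04 from the joint research fund.
Taro keeps 58 − 3 = 55, so Taro's payoff is 55 + 59.04 = 114.04.

114.04 million dollars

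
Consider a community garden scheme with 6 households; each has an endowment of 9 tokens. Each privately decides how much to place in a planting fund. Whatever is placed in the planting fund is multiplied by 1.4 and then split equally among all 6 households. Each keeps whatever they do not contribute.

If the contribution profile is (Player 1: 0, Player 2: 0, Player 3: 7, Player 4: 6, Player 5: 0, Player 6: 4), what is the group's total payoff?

60.80 tokens

Total contributed: 0 + 0 + 7 + 6 + 0 + 4 = 17; total kept: 6 × 9 − 17 = 37.
The planting fund pays out 1.4 × 17 = 23.80 in aggregate.
Group total = 37 + 23.80 = 60.80.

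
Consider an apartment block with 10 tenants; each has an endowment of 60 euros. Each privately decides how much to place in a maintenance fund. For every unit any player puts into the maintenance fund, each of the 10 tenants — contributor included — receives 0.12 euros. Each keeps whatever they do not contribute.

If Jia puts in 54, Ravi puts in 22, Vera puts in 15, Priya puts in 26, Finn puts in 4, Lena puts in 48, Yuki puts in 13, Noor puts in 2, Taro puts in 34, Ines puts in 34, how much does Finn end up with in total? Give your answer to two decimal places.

86.24 euros

Total contributed: 54 + 22 + 15 + 26 + 4 + 48 + 13 + 2 + 34 + 34 = 252.
Each receives 0.12 × 252 = 30.24 from the maintenance fund.
Finn keeps 60 − 4 = 56, so Finn's payoff is 56 + 30.24 = 86.24.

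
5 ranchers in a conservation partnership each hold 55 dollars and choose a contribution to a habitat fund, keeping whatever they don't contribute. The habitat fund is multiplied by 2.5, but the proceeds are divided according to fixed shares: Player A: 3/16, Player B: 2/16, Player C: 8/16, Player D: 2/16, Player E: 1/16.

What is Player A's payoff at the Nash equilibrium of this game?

Player j's private return per contributed unit is 2.5 × (j's share). Contributing is weakly dominant for j when that share is at least 1/2.5 = 0.4000, and contributing 0 is dominant otherwise.
Only Player C (8/16) clears that bar, contributing 55; the remaining 4 contribute 0. Total contributed: 55.
Player A keeps 55 and receives 2.5 × 55 × 3/16 = 25.78 from the habitat fund, for a payoff of 80.78.

80.78 dollars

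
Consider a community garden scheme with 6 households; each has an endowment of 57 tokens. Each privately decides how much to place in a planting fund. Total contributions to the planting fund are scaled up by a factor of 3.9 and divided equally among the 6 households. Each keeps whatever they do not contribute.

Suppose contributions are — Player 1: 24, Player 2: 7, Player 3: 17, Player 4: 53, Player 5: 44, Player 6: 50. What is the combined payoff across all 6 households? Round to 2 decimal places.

Total contributed: 24 + 7 + 17 + 53 + 44 + 50 = 195; total kept: 6 × 57 − 195 = 147.
The planting fund pays out 3.9 × 195 = 760.50 in aggregate.
Group total = 147 + 760.50 = 907.50.

907.50 tokens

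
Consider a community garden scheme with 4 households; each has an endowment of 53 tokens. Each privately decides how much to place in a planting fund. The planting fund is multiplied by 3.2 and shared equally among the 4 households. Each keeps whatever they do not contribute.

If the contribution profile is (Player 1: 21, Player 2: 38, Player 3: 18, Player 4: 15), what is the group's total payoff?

Total contributed: 21 + 38 + 18 + 15 = 92; total kept: 4 × 53 − 92 = 120.
The planting fund pays out 3.2 × 92 = 294.40 in aggregate.
Group total = 120 + 294.40 = 414.40.

414.40 tokens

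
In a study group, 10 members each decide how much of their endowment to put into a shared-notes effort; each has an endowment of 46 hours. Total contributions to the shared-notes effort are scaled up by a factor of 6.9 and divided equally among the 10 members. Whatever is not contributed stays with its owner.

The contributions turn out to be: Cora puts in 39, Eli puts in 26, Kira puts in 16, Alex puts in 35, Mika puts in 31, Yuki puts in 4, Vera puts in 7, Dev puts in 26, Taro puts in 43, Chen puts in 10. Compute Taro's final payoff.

Total contributed: 39 + 26 + 16 + 35 + 31 + 4 + 7 + 26 + 43 + 10 = 237.
Each receives 6.9 × 237 / 10 = 163.53 from the shared-notes effort.
Taro keeps 46 − 43 = 3, so Taro's payoff is 3 + 163.53 = 166.53.

166.53 hours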